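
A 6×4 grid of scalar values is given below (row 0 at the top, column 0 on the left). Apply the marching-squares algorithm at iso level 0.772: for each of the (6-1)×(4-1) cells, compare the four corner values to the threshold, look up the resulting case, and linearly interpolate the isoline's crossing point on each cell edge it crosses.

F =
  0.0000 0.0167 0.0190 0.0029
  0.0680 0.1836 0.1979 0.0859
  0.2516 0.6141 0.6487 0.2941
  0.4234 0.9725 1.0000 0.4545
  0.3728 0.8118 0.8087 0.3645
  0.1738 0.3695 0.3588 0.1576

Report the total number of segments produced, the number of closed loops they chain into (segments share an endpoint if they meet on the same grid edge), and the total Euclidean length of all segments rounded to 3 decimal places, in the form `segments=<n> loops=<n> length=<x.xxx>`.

segments=8 loops=1 length=5.780

cell (2,0): code 0100 → (2.441,1.000)–(3.000,0.635)
cell (2,1): code 1100 → (2.351,2.000)–(2.441,1.000)
cell (2,2): code 1000 → (3.000,2.418)–(2.351,2.000)
cell (3,0): code 0110 → (3.000,0.635)–(4.000,0.909)
cell (3,2): code 1001 → (4.000,2.083)–(3.000,2.418)
cell (4,0): code 0010 → (4.000,0.909)–(4.090,1.000)
cell (4,1): code 0011 → (4.090,1.000)–(4.082,2.000)
cell (4,2): code 0001 → (4.082,2.000)–(4.000,2.083)
total: 8 segments, chained into 1 closed loop(s), length Σ = 5.779607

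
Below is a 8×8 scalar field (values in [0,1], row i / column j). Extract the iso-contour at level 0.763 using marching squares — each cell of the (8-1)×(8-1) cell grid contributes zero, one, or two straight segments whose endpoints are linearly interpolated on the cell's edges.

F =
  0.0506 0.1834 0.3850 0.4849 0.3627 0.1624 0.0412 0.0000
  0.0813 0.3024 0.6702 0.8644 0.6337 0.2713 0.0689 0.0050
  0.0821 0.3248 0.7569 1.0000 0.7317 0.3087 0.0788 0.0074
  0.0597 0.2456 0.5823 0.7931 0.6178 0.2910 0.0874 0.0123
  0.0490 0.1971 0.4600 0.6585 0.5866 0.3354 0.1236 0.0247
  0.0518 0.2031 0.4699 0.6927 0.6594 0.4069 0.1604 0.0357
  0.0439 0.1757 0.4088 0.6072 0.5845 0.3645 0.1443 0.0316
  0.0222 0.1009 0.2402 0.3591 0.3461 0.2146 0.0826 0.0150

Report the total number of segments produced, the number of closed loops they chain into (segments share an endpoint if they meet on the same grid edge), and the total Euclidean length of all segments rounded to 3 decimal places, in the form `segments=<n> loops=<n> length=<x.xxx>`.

cell (0,2): code 0100 → (0.733,3.000)–(1.000,2.478)
cell (0,3): code 1000 → (1.000,3.440)–(0.733,3.000)
cell (1,2): code 0110 → (1.000,2.478)–(2.000,2.025)
cell (1,3): code 1001 → (2.000,3.883)–(1.000,3.440)
cell (2,2): code 0110 → (2.000,2.025)–(3.000,2.857)
cell (2,3): code 1001 → (3.000,3.172)–(2.000,3.883)
cell (3,2): code 0010 → (3.000,2.857)–(3.224,3.000)
cell (3,3): code 0001 → (3.224,3.000)–(3.000,3.172)
total: 8 segments, chained into 1 closed loop(s), length Σ = 6.368254

segments=8 loops=1 length=6.368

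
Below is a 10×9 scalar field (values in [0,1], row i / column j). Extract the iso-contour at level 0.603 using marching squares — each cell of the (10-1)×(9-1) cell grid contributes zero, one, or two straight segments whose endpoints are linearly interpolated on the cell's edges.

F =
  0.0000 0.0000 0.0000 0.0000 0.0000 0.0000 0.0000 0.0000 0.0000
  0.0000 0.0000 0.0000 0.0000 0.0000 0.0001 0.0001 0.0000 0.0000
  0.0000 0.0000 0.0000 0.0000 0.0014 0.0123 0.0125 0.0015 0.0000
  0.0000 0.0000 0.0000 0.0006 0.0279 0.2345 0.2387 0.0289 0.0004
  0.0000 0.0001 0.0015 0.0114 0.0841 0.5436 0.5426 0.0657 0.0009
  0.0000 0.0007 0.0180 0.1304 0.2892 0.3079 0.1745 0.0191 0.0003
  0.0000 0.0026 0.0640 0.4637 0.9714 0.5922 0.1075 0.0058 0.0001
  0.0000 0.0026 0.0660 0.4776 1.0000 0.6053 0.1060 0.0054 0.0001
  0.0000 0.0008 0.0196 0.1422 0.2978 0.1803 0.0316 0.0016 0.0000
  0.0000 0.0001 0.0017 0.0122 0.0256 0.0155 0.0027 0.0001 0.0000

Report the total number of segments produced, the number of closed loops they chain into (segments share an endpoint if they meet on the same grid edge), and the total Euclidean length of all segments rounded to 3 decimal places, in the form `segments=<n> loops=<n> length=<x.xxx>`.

segments=8 loops=1 length=6.118

cell (5,3): code 0100 → (5.460,4.000)–(6.000,3.274)
cell (5,4): code 1000 → (6.000,4.972)–(5.460,4.000)
cell (6,3): code 0110 → (6.000,3.274)–(7.000,3.240)
cell (6,4): code 1101 → (6.824,5.000)–(6.000,4.972)
cell (6,5): code 1000 → (7.000,5.005)–(6.824,5.000)
cell (7,3): code 0010 → (7.000,3.240)–(7.565,4.000)
cell (7,4): code 0011 → (7.565,4.000)–(7.005,5.000)
cell (7,5): code 0001 → (7.005,5.000)–(7.000,5.005)
total: 8 segments, chained into 1 closed loop(s), length Σ = 6.117573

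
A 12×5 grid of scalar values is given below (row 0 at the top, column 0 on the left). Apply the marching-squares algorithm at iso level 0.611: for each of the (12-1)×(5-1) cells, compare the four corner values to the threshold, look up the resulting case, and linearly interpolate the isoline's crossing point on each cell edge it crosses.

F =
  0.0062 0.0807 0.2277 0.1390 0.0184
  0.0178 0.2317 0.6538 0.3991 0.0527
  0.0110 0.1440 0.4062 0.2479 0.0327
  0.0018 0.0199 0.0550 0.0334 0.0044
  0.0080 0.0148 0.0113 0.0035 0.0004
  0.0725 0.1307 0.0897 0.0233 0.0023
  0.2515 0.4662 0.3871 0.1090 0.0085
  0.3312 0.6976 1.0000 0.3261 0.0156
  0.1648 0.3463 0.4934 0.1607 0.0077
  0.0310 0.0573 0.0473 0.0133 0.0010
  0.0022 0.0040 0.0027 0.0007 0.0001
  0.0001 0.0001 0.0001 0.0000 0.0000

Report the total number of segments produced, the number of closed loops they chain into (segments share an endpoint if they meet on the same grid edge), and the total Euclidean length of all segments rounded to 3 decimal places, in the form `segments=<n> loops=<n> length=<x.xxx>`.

segments=10 loops=2 length=5.544

cell (0,1): code 0100 → (0.900,2.000)–(1.000,1.899)
cell (0,2): code 1000 → (1.000,2.168)–(0.900,2.000)
cell (1,1): code 0010 → (1.000,1.899)–(1.173,2.000)
cell (1,2): code 0001 → (1.173,2.000)–(1.000,2.168)
cell (6,0): code 0100 → (6.626,1.000)–(7.000,0.764)
cell (6,1): code 1100 → (6.365,2.000)–(6.626,1.000)
cell (6,2): code 1000 → (7.000,2.577)–(6.365,2.000)
cell (7,0): code 0010 → (7.000,0.764)–(7.247,1.000)
cell (7,1): code 0011 → (7.247,1.000)–(7.768,2.000)
cell (7,2): code 0001 → (7.768,2.000)–(7.000,2.577)
total: 10 segments, chained into 2 closed loop(s), length Σ = 5.543785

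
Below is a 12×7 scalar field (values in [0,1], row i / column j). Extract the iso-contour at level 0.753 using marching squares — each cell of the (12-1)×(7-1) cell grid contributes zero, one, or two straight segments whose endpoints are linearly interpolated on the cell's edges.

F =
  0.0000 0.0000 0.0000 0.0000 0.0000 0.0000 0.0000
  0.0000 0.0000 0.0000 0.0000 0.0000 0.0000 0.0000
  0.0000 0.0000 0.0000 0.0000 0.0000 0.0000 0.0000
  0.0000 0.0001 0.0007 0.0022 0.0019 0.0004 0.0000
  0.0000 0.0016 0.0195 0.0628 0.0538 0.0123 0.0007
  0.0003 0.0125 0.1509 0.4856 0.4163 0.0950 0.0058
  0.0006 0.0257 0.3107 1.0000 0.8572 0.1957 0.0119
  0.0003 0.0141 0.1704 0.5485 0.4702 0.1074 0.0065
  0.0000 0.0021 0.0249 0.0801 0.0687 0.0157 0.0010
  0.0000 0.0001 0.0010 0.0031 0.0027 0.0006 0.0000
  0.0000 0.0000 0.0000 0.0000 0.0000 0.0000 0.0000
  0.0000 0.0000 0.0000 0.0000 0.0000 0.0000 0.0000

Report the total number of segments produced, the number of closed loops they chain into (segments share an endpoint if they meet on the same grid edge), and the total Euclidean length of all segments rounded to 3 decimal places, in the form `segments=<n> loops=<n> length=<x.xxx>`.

cell (5,2): code 0100 → (5.520,3.000)–(6.000,2.642)
cell (5,3): code 1100 → (5.764,4.000)–(5.520,3.000)
cell (5,4): code 1000 → (6.000,4.158)–(5.764,4.000)
cell (6,2): code 0010 → (6.000,2.642)–(6.547,3.000)
cell (6,3): code 0011 → (6.547,3.000)–(6.269,4.000)
cell (6,4): code 0001 → (6.269,4.000)–(6.000,4.158)
total: 6 segments, chained into 1 closed loop(s), length Σ = 3.916250

segments=6 loops=1 length=3.916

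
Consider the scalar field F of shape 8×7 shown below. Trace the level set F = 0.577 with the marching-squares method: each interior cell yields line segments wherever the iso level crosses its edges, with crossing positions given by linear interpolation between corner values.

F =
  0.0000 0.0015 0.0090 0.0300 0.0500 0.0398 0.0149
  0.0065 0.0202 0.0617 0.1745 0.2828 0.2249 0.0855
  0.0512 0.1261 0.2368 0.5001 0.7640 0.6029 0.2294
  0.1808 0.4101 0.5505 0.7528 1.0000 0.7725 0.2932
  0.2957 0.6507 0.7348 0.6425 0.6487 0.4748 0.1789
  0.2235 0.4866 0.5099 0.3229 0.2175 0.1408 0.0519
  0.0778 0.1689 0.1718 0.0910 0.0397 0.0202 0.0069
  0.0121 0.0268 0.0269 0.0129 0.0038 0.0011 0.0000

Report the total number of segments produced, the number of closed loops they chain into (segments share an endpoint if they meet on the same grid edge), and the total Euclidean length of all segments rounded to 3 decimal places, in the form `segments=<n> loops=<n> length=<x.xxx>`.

segments=16 loops=1 length=11.793

cell (1,3): code 0100 → (1.611,4.000)–(2.000,3.291)
cell (1,4): code 1100 → (1.931,5.000)–(1.611,4.000)
cell (1,5): code 1000 → (2.000,5.069)–(1.931,5.000)
cell (2,2): code 0100 → (2.304,3.000)–(3.000,2.131)
cell (2,3): code 1110 → (2.000,3.291)–(2.304,3.000)
cell (2,5): code 1001 → (3.000,5.408)–(2.000,5.069)
cell (3,0): code 0100 → (3.694,1.000)–(4.000,0.792)
cell (3,1): code 1100 → (3.144,2.000)–(3.694,1.000)
cell (3,2): code 1110 → (3.000,2.131)–(3.144,2.000)
cell (3,4): code 1011 → (4.000,4.412)–(3.657,5.000)
cell (3,5): code 0001 → (3.657,5.000)–(3.000,5.408)
cell (4,0): code 0010 → (4.000,0.792)–(4.449,1.000)
cell (4,1): code 0011 → (4.449,1.000)–(4.702,2.000)
cell (4,2): code 0011 → (4.702,2.000)–(4.205,3.000)
cell (4,3): code 0011 → (4.205,3.000)–(4.166,4.000)
cell (4,4): code 0001 → (4.166,4.000)–(4.000,4.412)
total: 16 segments, chained into 1 closed loop(s), length Σ = 11.793394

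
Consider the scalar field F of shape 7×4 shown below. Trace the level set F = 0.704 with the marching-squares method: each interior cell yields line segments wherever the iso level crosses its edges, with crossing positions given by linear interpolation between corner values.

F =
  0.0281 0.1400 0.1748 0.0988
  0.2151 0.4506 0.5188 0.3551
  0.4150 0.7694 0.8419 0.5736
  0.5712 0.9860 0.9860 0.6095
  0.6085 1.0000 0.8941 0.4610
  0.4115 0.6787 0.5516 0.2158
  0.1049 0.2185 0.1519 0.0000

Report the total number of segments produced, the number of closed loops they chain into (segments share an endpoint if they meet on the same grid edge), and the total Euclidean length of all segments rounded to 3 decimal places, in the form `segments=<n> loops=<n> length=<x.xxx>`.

cell (1,0): code 0100 → (1.795,1.000)–(2.000,0.815)
cell (1,1): code 1100 → (1.573,2.000)–(1.795,1.000)
cell (1,2): code 1000 → (2.000,2.514)–(1.573,2.000)
cell (2,0): code 0110 → (2.000,0.815)–(3.000,0.320)
cell (2,2): code 1001 → (3.000,2.749)–(2.000,2.514)
cell (3,0): code 0110 → (3.000,0.320)–(4.000,0.244)
cell (3,2): code 1001 → (4.000,2.439)–(3.000,2.749)
cell (4,0): code 0010 → (4.000,0.244)–(4.921,1.000)
cell (4,1): code 0011 → (4.921,1.000)–(4.555,2.000)
cell (4,2): code 0001 → (4.555,2.000)–(4.000,2.439)
total: 10 segments, chained into 1 closed loop(s), length Σ = 9.125700

segments=10 loops=1 length=9.126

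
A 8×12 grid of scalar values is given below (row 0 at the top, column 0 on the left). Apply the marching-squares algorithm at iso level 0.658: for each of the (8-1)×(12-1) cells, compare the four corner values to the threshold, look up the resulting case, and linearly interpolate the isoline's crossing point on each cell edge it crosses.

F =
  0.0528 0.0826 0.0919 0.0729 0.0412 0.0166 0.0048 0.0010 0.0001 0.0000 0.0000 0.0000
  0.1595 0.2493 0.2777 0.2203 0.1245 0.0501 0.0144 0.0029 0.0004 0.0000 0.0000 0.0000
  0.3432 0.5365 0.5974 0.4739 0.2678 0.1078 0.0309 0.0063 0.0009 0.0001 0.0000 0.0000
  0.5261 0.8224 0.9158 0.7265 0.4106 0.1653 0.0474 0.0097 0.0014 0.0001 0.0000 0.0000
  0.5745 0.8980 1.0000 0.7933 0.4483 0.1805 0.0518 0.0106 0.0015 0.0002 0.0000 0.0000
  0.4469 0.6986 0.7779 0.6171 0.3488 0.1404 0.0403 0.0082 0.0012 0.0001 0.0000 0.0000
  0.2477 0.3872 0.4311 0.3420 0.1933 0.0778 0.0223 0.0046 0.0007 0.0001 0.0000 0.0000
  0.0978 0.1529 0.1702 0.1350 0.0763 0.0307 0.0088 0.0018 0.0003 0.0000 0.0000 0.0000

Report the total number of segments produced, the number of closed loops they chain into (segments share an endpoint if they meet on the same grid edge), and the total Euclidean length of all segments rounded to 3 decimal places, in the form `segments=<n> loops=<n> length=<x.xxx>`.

cell (2,0): code 0100 → (2.425,1.000)–(3.000,0.445)
cell (2,1): code 1100 → (2.190,2.000)–(2.425,1.000)
cell (2,2): code 1100 → (2.729,3.000)–(2.190,2.000)
cell (2,3): code 1000 → (3.000,3.217)–(2.729,3.000)
cell (3,0): code 0110 → (3.000,0.445)–(4.000,0.258)
cell (3,3): code 1001 → (4.000,3.392)–(3.000,3.217)
cell (4,0): code 0110 → (4.000,0.258)–(5.000,0.839)
cell (4,2): code 1011 → (5.000,2.746)–(4.768,3.000)
cell (4,3): code 0001 → (4.768,3.000)–(4.000,3.392)
cell (5,0): code 0010 → (5.000,0.839)–(5.130,1.000)
cell (5,1): code 0011 → (5.130,1.000)–(5.346,2.000)
cell (5,2): code 0001 → (5.346,2.000)–(5.000,2.746)
total: 12 segments, chained into 1 closed loop(s), length Σ = 9.756938

segments=12 loops=1 length=9.757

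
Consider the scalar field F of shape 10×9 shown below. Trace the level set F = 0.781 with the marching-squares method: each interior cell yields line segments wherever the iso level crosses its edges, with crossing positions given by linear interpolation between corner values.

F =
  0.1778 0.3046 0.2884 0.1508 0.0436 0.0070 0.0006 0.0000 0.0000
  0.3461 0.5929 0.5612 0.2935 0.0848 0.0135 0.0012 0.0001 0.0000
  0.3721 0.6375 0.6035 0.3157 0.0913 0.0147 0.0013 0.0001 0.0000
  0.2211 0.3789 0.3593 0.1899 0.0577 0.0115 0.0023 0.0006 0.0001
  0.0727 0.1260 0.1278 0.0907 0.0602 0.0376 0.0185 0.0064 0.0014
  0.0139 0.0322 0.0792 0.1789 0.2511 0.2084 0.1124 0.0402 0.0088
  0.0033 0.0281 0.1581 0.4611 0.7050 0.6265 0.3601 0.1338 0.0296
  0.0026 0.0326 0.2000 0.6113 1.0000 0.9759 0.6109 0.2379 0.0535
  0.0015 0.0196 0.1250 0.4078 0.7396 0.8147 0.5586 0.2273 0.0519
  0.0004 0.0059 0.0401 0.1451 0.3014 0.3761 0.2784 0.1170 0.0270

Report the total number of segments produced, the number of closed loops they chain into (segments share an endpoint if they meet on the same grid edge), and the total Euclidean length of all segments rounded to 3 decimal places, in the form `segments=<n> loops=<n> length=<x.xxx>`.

segments=8 loops=1 length=5.993

cell (6,3): code 0100 → (6.258,4.000)–(7.000,3.437)
cell (6,4): code 1100 → (6.442,5.000)–(6.258,4.000)
cell (6,5): code 1000 → (7.000,5.534)–(6.442,5.000)
cell (7,3): code 0010 → (7.000,3.437)–(7.841,4.000)
cell (7,4): code 0111 → (7.841,4.000)–(8.000,4.551)
cell (7,5): code 1001 → (8.000,5.132)–(7.000,5.534)
cell (8,4): code 0010 → (8.000,4.551)–(8.077,5.000)
cell (8,5): code 0001 → (8.077,5.000)–(8.000,5.132)
total: 8 segments, chained into 1 closed loop(s), length Σ = 5.992639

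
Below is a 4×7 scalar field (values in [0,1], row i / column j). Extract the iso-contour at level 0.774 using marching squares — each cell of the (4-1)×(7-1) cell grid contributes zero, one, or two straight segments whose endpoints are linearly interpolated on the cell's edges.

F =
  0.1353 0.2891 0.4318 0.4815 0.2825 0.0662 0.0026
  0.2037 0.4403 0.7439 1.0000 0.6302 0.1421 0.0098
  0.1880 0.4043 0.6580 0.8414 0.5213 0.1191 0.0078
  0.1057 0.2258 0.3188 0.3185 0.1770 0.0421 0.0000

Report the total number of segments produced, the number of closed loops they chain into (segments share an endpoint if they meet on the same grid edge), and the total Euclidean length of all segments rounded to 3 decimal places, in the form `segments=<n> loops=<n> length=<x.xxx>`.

segments=6 loops=1 length=4.573

cell (0,2): code 0100 → (0.564,3.000)–(1.000,2.118)
cell (0,3): code 1000 → (1.000,3.611)–(0.564,3.000)
cell (1,2): code 0110 → (1.000,2.118)–(2.000,2.632)
cell (1,3): code 1001 → (2.000,3.211)–(1.000,3.611)
cell (2,2): code 0010 → (2.000,2.632)–(2.129,3.000)
cell (2,3): code 0001 → (2.129,3.000)–(2.000,3.211)
total: 6 segments, chained into 1 closed loop(s), length Σ = 4.573282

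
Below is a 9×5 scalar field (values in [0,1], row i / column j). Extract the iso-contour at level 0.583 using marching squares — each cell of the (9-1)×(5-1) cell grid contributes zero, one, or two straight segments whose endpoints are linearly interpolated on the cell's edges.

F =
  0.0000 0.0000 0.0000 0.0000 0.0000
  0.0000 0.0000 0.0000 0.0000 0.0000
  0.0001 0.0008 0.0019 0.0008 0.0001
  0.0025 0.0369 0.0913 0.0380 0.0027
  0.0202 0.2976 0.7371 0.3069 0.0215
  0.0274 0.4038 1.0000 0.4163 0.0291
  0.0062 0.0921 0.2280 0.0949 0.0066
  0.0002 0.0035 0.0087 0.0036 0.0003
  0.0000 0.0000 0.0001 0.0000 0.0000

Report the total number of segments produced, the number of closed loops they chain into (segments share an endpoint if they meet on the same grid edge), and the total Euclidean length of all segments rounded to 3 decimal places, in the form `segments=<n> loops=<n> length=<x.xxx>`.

segments=6 loops=1 length=4.755

cell (3,1): code 0100 → (3.761,2.000)–(4.000,1.649)
cell (3,2): code 1000 → (4.000,2.358)–(3.761,2.000)
cell (4,1): code 0110 → (4.000,1.649)–(5.000,1.301)
cell (4,2): code 1001 → (5.000,2.714)–(4.000,2.358)
cell (5,1): code 0010 → (5.000,1.301)–(5.540,2.000)
cell (5,2): code 0001 → (5.540,2.000)–(5.000,2.714)
total: 6 segments, chained into 1 closed loop(s), length Σ = 4.754510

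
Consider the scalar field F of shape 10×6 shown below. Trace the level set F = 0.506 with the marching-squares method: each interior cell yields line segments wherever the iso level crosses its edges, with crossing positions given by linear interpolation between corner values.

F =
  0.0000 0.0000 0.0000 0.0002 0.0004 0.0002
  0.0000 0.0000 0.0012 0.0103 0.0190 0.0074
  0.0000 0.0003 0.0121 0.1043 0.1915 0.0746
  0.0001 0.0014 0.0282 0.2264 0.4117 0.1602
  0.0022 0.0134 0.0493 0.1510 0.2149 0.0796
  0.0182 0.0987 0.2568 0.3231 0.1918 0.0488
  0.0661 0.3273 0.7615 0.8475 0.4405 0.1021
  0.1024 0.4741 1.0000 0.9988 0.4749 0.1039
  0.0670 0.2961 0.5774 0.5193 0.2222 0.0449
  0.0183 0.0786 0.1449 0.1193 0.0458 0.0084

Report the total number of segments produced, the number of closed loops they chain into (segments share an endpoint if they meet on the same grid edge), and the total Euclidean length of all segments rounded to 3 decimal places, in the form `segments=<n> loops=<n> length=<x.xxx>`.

cell (5,1): code 0100 → (5.494,2.000)–(6.000,1.412)
cell (5,2): code 1100 → (5.349,3.000)–(5.494,2.000)
cell (5,3): code 1000 → (6.000,3.839)–(5.349,3.000)
cell (6,1): code 0110 → (6.000,1.412)–(7.000,1.061)
cell (6,3): code 1001 → (7.000,3.941)–(6.000,3.839)
cell (7,1): code 0110 → (7.000,1.061)–(8.000,1.746)
cell (7,3): code 1001 → (8.000,3.045)–(7.000,3.941)
cell (8,1): code 0010 → (8.000,1.746)–(8.165,2.000)
cell (8,2): code 0011 → (8.165,2.000)–(8.033,3.000)
cell (8,3): code 0001 → (8.033,3.000)–(8.000,3.045)
total: 10 segments, chained into 1 closed loop(s), length Σ = 8.835961

segments=10 loops=1 length=8.836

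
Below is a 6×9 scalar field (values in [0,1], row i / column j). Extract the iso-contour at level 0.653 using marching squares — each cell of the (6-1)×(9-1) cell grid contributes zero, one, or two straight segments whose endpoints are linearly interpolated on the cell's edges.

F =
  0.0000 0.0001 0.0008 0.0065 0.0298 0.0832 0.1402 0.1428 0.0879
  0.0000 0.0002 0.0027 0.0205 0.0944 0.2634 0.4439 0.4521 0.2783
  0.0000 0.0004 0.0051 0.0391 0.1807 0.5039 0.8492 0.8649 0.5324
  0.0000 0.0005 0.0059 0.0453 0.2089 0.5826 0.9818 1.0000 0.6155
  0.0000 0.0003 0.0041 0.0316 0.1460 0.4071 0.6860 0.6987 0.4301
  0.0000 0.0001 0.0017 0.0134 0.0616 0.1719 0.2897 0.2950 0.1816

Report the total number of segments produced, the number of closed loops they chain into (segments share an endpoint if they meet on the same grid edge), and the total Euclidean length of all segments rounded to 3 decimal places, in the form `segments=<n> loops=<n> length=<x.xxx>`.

cell (1,5): code 0100 → (1.516,6.000)–(2.000,5.432)
cell (1,6): code 1100 → (1.487,7.000)–(1.516,6.000)
cell (1,7): code 1000 → (2.000,7.637)–(1.487,7.000)
cell (2,5): code 0110 → (2.000,5.432)–(3.000,5.176)
cell (2,7): code 1001 → (3.000,7.902)–(2.000,7.637)
cell (3,5): code 0110 → (3.000,5.176)–(4.000,5.882)
cell (3,7): code 1001 → (4.000,7.170)–(3.000,7.902)
cell (4,5): code 0010 → (4.000,5.882)–(4.083,6.000)
cell (4,6): code 0011 → (4.083,6.000)–(4.113,7.000)
cell (4,7): code 0001 → (4.113,7.000)–(4.000,7.170)
total: 10 segments, chained into 1 closed loop(s), length Σ = 8.444560

segments=10 loops=1 length=8.445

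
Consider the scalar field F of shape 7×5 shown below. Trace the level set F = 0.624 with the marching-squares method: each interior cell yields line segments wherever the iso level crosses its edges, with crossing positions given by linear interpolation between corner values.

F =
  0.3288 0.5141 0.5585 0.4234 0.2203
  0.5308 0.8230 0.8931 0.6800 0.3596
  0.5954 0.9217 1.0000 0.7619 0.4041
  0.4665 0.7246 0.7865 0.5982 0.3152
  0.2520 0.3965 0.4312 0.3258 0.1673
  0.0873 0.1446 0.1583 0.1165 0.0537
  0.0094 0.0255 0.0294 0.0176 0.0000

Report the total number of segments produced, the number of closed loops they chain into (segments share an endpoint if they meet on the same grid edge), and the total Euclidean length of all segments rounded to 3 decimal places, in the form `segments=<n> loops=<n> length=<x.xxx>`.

segments=12 loops=1 length=10.185

cell (0,0): code 0100 → (0.356,1.000)–(1.000,0.319)
cell (0,1): code 1100 → (0.196,2.000)–(0.356,1.000)
cell (0,2): code 1100 → (0.782,3.000)–(0.196,2.000)
cell (0,3): code 1000 → (1.000,3.175)–(0.782,3.000)
cell (1,0): code 0110 → (1.000,0.319)–(2.000,0.088)
cell (1,3): code 1001 → (2.000,3.385)–(1.000,3.175)
cell (2,0): code 0110 → (2.000,0.088)–(3.000,0.610)
cell (2,2): code 1011 → (3.000,2.863)–(2.842,3.000)
cell (2,3): code 0001 → (2.842,3.000)–(2.000,3.385)
cell (3,0): code 0010 → (3.000,0.610)–(3.307,1.000)
cell (3,1): code 0011 → (3.307,1.000)–(3.457,2.000)
cell (3,2): code 0001 → (3.457,2.000)–(3.000,2.863)
total: 12 segments, chained into 1 closed loop(s), length Σ = 10.184612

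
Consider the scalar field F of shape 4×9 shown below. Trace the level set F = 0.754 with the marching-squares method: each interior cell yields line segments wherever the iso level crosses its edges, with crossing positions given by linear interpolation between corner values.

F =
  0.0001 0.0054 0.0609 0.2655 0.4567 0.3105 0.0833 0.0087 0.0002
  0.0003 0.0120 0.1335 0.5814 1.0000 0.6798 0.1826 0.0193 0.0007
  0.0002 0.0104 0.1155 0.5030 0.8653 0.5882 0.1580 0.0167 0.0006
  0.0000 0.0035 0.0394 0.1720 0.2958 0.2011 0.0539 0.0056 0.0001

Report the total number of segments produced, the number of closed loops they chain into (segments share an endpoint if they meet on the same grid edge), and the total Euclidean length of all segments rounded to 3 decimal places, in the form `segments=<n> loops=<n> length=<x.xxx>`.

segments=6 loops=1 length=4.548

cell (0,3): code 0100 → (0.547,4.000)–(1.000,3.412)
cell (0,4): code 1000 → (1.000,4.768)–(0.547,4.000)
cell (1,3): code 0110 → (1.000,3.412)–(2.000,3.693)
cell (1,4): code 1001 → (2.000,4.402)–(1.000,4.768)
cell (2,3): code 0010 → (2.000,3.693)–(2.195,4.000)
cell (2,4): code 0001 → (2.195,4.000)–(2.000,4.402)
total: 6 segments, chained into 1 closed loop(s), length Σ = 4.548099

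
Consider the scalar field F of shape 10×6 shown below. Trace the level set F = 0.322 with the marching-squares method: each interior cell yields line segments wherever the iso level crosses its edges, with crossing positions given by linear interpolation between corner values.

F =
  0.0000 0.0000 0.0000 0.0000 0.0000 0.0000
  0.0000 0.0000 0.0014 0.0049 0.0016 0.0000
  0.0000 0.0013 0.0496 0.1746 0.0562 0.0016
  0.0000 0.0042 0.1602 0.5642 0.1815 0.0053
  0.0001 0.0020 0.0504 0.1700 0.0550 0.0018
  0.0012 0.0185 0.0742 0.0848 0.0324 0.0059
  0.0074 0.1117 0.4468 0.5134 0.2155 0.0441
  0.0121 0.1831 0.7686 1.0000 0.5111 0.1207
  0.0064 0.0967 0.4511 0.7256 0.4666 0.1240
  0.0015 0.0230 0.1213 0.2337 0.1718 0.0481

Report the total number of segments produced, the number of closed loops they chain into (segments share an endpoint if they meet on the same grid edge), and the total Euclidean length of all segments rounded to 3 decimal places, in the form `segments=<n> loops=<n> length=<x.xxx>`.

segments=16 loops=2 length=13.566

cell (2,2): code 0100 → (2.378,3.000)–(3.000,2.400)
cell (2,3): code 1000 → (3.000,3.633)–(2.378,3.000)
cell (3,2): code 0010 → (3.000,2.400)–(3.614,3.000)
cell (3,3): code 0001 → (3.614,3.000)–(3.000,3.633)
cell (5,1): code 0100 → (5.665,2.000)–(6.000,1.628)
cell (5,2): code 1100 → (5.553,3.000)–(5.665,2.000)
cell (5,3): code 1000 → (6.000,3.642)–(5.553,3.000)
cell (6,1): code 0110 → (6.000,1.628)–(7.000,1.237)
cell (6,3): code 1101 → (6.360,4.000)–(6.000,3.642)
cell (6,4): code 1000 → (7.000,4.484)–(6.360,4.000)
cell (7,1): code 0110 → (7.000,1.237)–(8.000,1.636)
cell (7,4): code 1001 → (8.000,4.422)–(7.000,4.484)
cell (8,1): code 0010 → (8.000,1.636)–(8.391,2.000)
cell (8,2): code 0011 → (8.391,2.000)–(8.820,3.000)
cell (8,3): code 0011 → (8.820,3.000)–(8.491,4.000)
cell (8,4): code 0001 → (8.491,4.000)–(8.000,4.422)
total: 16 segments, chained into 2 closed loop(s), length Σ = 13.565672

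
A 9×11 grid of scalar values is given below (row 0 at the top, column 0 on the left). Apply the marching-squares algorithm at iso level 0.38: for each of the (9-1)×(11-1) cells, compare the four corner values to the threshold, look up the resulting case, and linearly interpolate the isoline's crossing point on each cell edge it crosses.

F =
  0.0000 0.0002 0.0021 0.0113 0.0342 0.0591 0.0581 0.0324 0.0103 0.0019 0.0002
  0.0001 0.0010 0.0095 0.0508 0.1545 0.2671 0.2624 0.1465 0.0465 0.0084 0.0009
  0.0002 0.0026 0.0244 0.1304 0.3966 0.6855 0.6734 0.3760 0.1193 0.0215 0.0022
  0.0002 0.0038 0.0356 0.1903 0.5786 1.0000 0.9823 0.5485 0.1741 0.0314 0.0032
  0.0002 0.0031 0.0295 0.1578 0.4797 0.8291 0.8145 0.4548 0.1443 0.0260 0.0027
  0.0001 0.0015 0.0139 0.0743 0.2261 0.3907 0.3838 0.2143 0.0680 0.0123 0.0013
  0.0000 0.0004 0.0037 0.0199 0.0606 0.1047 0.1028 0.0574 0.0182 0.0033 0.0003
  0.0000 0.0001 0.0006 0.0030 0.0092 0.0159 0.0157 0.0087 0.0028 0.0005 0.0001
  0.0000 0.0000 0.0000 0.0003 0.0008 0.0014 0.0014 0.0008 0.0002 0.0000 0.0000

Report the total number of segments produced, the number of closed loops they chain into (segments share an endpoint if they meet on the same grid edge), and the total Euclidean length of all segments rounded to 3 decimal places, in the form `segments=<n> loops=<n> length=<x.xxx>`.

segments=16 loops=1 length=12.056

cell (1,3): code 0100 → (1.931,4.000)–(2.000,3.938)
cell (1,4): code 1100 → (1.270,5.000)–(1.931,4.000)
cell (1,5): code 1100 → (1.286,6.000)–(1.270,5.000)
cell (1,6): code 1000 → (2.000,6.987)–(1.286,6.000)
cell (2,3): code 0110 → (2.000,3.938)–(3.000,3.489)
cell (2,6): code 1101 → (2.023,7.000)–(2.000,6.987)
cell (2,7): code 1000 → (3.000,7.450)–(2.023,7.000)
cell (3,3): code 0110 → (3.000,3.489)–(4.000,3.690)
cell (3,7): code 1001 → (4.000,7.241)–(3.000,7.450)
cell (4,3): code 0010 → (4.000,3.690)–(4.393,4.000)
cell (4,4): code 0111 → (4.393,4.000)–(5.000,4.935)
cell (4,6): code 1011 → (5.000,6.022)–(4.311,7.000)
cell (4,7): code 0001 → (4.311,7.000)–(4.000,7.241)
cell (5,4): code 0010 → (5.000,4.935)–(5.037,5.000)
cell (5,5): code 0011 → (5.037,5.000)–(5.014,6.000)
cell (5,6): code 0001 → (5.014,6.000)–(5.000,6.022)
total: 16 segments, chained into 1 closed loop(s), length Σ = 12.055921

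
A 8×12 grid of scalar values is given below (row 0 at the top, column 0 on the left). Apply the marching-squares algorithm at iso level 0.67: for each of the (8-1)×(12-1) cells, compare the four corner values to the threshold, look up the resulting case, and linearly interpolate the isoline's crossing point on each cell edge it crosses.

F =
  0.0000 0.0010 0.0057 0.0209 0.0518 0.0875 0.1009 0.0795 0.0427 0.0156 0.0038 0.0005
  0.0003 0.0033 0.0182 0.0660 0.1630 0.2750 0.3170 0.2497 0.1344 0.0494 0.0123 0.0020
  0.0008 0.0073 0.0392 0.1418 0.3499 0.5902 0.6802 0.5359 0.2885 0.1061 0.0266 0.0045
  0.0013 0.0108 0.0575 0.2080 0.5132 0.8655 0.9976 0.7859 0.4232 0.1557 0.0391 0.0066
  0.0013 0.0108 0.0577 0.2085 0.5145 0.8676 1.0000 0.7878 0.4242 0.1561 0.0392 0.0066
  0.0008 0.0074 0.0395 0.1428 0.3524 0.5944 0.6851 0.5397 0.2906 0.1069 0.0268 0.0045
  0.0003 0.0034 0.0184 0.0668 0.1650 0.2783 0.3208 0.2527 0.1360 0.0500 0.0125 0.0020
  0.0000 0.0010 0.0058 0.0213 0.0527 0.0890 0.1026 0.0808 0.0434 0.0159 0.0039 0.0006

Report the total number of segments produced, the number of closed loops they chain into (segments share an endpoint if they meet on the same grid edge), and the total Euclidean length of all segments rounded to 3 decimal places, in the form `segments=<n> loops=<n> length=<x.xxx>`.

cell (1,5): code 0100 → (1.972,6.000)–(2.000,5.887)
cell (1,6): code 1000 → (2.000,6.071)–(1.972,6.000)
cell (2,4): code 0100 → (2.290,5.000)–(3.000,4.445)
cell (2,5): code 1110 → (2.000,5.887)–(2.290,5.000)
cell (2,6): code 1101 → (2.536,7.000)–(2.000,6.071)
cell (2,7): code 1000 → (3.000,7.320)–(2.536,7.000)
cell (3,4): code 0110 → (3.000,4.445)–(4.000,4.440)
cell (3,7): code 1001 → (4.000,7.324)–(3.000,7.320)
cell (4,4): code 0010 → (4.000,4.440)–(4.723,5.000)
cell (4,5): code 0111 → (4.723,5.000)–(5.000,5.834)
cell (4,6): code 1011 → (5.000,6.104)–(4.475,7.000)
cell (4,7): code 0001 → (4.475,7.000)–(4.000,7.324)
cell (5,5): code 0010 → (5.000,5.834)–(5.041,6.000)
cell (5,6): code 0001 → (5.041,6.000)–(5.000,6.104)
total: 14 segments, chained into 1 closed loop(s), length Σ = 9.352641

segments=14 loops=1 length=9.353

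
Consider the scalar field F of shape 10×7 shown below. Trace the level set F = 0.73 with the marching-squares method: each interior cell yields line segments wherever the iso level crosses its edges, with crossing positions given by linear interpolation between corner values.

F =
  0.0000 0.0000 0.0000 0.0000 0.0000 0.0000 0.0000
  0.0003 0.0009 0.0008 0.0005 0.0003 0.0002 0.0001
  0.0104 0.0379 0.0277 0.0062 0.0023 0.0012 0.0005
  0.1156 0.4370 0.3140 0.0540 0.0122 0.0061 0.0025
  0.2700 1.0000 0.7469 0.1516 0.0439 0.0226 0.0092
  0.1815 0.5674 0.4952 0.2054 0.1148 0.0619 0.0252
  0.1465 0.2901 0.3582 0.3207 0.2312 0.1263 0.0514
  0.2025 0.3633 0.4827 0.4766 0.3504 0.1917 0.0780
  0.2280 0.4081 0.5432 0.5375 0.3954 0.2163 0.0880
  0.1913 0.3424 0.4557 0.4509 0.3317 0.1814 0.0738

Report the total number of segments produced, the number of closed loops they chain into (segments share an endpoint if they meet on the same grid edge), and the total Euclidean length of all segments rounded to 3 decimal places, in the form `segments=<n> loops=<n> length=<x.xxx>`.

segments=6 loops=1 length=3.690

cell (3,0): code 0100 → (3.520,1.000)–(4.000,0.630)
cell (3,1): code 1100 → (3.961,2.000)–(3.520,1.000)
cell (3,2): code 1000 → (4.000,2.028)–(3.961,2.000)
cell (4,0): code 0010 → (4.000,0.630)–(4.624,1.000)
cell (4,1): code 0011 → (4.624,1.000)–(4.067,2.000)
cell (4,2): code 0001 → (4.067,2.000)–(4.000,2.028)
total: 6 segments, chained into 1 closed loop(s), length Σ = 3.689685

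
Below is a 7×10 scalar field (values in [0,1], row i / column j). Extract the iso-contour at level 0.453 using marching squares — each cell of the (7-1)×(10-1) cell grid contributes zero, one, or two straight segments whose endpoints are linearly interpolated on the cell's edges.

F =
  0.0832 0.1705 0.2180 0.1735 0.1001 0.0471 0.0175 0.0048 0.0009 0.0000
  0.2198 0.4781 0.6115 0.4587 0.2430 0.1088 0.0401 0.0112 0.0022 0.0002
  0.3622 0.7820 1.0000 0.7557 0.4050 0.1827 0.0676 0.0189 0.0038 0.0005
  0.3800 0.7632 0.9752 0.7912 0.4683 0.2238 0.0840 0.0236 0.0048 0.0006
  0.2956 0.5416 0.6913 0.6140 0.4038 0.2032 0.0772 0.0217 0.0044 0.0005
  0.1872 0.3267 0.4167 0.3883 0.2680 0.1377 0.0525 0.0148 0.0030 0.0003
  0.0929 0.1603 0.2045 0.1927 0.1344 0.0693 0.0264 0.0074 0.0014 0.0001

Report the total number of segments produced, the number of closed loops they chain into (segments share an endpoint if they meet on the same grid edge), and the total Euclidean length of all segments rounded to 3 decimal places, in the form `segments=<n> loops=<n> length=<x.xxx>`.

cell (0,0): code 0100 → (0.918,1.000)–(1.000,0.903)
cell (0,1): code 1100 → (0.597,2.000)–(0.918,1.000)
cell (0,2): code 1100 → (0.980,3.000)–(0.597,2.000)
cell (0,3): code 1000 → (1.000,3.026)–(0.980,3.000)
cell (1,0): code 0110 → (1.000,0.903)–(2.000,0.216)
cell (1,3): code 1001 → (2.000,3.863)–(1.000,3.026)
cell (2,0): code 0110 → (2.000,0.216)–(3.000,0.191)
cell (2,3): code 1101 → (2.758,4.000)–(2.000,3.863)
cell (2,4): code 1000 → (3.000,4.063)–(2.758,4.000)
cell (3,0): code 0110 → (3.000,0.191)–(4.000,0.640)
cell (3,3): code 1011 → (4.000,3.766)–(3.237,4.000)
cell (3,4): code 0001 → (3.237,4.000)–(3.000,4.063)
cell (4,0): code 0010 → (4.000,0.640)–(4.412,1.000)
cell (4,1): code 0011 → (4.412,1.000)–(4.868,2.000)
cell (4,2): code 0011 → (4.868,2.000)–(4.713,3.000)
cell (4,3): code 0001 → (4.713,3.000)–(4.000,3.766)
total: 16 segments, chained into 1 closed loop(s), length Σ = 12.662881

segments=16 loops=1 length=12.663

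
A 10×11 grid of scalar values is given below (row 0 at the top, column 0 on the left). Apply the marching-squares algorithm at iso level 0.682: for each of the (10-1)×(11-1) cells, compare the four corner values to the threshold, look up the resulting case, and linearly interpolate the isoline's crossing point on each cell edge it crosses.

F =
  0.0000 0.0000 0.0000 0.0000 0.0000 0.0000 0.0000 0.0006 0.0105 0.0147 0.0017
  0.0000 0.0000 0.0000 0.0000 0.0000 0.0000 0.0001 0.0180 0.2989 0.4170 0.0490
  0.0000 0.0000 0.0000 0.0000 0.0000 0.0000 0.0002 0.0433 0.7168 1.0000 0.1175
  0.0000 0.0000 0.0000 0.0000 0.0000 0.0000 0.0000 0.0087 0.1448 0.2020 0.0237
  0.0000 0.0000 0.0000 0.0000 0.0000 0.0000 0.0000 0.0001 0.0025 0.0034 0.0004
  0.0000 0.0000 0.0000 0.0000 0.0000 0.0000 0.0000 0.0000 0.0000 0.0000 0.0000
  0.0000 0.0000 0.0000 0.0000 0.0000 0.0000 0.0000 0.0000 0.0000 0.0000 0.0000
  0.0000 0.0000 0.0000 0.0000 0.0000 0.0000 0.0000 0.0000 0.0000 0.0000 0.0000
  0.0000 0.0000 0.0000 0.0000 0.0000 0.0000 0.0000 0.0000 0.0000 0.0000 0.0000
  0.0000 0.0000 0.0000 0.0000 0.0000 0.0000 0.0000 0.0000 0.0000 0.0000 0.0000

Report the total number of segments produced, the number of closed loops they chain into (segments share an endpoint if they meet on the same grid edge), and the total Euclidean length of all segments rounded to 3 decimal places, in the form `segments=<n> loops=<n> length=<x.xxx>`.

segments=6 loops=1 length=3.526

cell (1,7): code 0100 → (1.917,8.000)–(2.000,7.948)
cell (1,8): code 1100 → (1.455,9.000)–(1.917,8.000)
cell (1,9): code 1000 → (2.000,9.360)–(1.455,9.000)
cell (2,7): code 0010 → (2.000,7.948)–(2.061,8.000)
cell (2,8): code 0011 → (2.061,8.000)–(2.398,9.000)
cell (2,9): code 0001 → (2.398,9.000)–(2.000,9.360)
total: 6 segments, chained into 1 closed loop(s), length Σ = 3.525918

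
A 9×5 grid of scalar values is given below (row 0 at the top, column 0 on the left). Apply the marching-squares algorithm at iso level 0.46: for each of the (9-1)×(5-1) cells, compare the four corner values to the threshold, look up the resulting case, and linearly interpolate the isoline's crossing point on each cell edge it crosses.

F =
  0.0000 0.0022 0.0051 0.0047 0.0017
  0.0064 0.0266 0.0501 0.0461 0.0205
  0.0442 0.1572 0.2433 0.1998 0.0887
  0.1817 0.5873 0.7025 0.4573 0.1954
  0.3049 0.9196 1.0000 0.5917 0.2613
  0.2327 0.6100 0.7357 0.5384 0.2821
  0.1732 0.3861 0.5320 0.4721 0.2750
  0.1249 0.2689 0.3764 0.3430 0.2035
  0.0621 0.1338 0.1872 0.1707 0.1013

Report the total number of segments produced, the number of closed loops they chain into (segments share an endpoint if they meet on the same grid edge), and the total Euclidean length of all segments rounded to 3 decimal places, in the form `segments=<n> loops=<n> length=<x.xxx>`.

segments=14 loops=1 length=11.081

cell (2,0): code 0100 → (2.704,1.000)–(3.000,0.686)
cell (2,1): code 1100 → (2.472,2.000)–(2.704,1.000)
cell (2,2): code 1000 → (3.000,2.989)–(2.472,2.000)
cell (3,0): code 0110 → (3.000,0.686)–(4.000,0.252)
cell (3,2): code 1101 → (3.020,3.000)–(3.000,2.989)
cell (3,3): code 1000 → (4.000,3.399)–(3.020,3.000)
cell (4,0): code 0110 → (4.000,0.252)–(5.000,0.602)
cell (4,3): code 1001 → (5.000,3.306)–(4.000,3.399)
cell (5,0): code 0010 → (5.000,0.602)–(5.670,1.000)
cell (5,1): code 0111 → (5.670,1.000)–(6.000,1.507)
cell (5,3): code 1001 → (6.000,3.061)–(5.000,3.306)
cell (6,1): code 0010 → (6.000,1.507)–(6.463,2.000)
cell (6,2): code 0011 → (6.463,2.000)–(6.094,3.000)
cell (6,3): code 0001 → (6.094,3.000)–(6.000,3.061)
total: 14 segments, chained into 1 closed loop(s), length Σ = 11.081272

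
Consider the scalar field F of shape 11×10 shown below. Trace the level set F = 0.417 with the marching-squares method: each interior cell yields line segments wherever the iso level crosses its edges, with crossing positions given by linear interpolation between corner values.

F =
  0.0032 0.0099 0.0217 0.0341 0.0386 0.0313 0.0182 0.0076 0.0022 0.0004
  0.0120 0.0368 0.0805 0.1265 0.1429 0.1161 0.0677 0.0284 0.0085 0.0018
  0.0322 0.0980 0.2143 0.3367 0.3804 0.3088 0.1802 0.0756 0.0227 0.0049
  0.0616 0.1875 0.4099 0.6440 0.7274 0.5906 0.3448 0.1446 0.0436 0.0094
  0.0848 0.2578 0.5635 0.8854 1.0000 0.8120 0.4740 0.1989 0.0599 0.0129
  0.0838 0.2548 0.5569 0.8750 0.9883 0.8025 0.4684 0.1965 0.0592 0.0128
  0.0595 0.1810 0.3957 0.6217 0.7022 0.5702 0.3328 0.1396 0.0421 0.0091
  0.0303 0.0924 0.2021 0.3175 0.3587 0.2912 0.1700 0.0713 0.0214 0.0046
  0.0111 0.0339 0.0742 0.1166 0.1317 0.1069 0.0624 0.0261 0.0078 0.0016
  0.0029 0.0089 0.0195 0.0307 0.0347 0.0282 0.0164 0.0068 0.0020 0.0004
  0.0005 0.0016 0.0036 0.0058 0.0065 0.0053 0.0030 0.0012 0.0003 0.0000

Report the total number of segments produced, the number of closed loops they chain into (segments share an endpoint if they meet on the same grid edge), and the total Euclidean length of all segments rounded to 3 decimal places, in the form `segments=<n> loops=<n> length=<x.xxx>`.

cell (2,2): code 0100 → (2.261,3.000)–(3.000,2.030)
cell (2,3): code 1100 → (2.105,4.000)–(2.261,3.000)
cell (2,4): code 1100 → (2.384,5.000)–(2.105,4.000)
cell (2,5): code 1000 → (3.000,5.706)–(2.384,5.000)
cell (3,1): code 0100 → (3.046,2.000)–(4.000,1.521)
cell (3,2): code 1110 → (3.000,2.030)–(3.046,2.000)
cell (3,5): code 1101 → (3.559,6.000)–(3.000,5.706)
cell (3,6): code 1000 → (4.000,6.207)–(3.559,6.000)
cell (4,1): code 0110 → (4.000,1.521)–(5.000,1.537)
cell (4,6): code 1001 → (5.000,6.189)–(4.000,6.207)
cell (5,1): code 0010 → (5.000,1.537)–(5.868,2.000)
cell (5,2): code 0111 → (5.868,2.000)–(6.000,2.094)
cell (5,5): code 1011 → (6.000,5.645)–(5.379,6.000)
cell (5,6): code 0001 → (5.379,6.000)–(5.000,6.189)
cell (6,2): code 0010 → (6.000,2.094)–(6.673,3.000)
cell (6,3): code 0011 → (6.673,3.000)–(6.830,4.000)
cell (6,4): code 0011 → (6.830,4.000)–(6.549,5.000)
cell (6,5): code 0001 → (6.549,5.000)–(6.000,5.645)
total: 18 segments, chained into 1 closed loop(s), length Σ = 14.759443

segments=18 loops=1 length=14.759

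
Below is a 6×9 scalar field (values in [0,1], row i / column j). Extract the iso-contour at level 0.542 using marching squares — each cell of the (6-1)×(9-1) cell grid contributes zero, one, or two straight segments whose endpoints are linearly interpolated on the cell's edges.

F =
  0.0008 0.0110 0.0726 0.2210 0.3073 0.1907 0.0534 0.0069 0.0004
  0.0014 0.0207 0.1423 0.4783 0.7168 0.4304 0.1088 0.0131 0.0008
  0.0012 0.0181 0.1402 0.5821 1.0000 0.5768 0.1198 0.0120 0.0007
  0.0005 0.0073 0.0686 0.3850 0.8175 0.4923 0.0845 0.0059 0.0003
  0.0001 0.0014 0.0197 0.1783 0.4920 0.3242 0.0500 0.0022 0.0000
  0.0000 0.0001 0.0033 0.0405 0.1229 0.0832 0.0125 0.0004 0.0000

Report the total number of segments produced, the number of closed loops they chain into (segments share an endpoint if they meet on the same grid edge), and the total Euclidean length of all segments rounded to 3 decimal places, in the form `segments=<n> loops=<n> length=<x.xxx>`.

cell (0,3): code 0100 → (0.573,4.000)–(1.000,3.267)
cell (0,4): code 1000 → (1.000,4.610)–(0.573,4.000)
cell (1,2): code 0100 → (1.614,3.000)–(2.000,2.909)
cell (1,3): code 1110 → (1.000,3.267)–(1.614,3.000)
cell (1,4): code 1101 → (1.762,5.000)–(1.000,4.610)
cell (1,5): code 1000 → (2.000,5.076)–(1.762,5.000)
cell (2,2): code 0010 → (2.000,2.909)–(2.203,3.000)
cell (2,3): code 0111 → (2.203,3.000)–(3.000,3.363)
cell (2,4): code 1011 → (3.000,4.847)–(2.412,5.000)
cell (2,5): code 0001 → (2.412,5.000)–(2.000,5.076)
cell (3,3): code 0010 → (3.000,3.363)–(3.846,4.000)
cell (3,4): code 0001 → (3.846,4.000)–(3.000,4.847)
total: 12 segments, chained into 1 closed loop(s), length Σ = 8.146277

segments=12 loops=1 length=8.146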